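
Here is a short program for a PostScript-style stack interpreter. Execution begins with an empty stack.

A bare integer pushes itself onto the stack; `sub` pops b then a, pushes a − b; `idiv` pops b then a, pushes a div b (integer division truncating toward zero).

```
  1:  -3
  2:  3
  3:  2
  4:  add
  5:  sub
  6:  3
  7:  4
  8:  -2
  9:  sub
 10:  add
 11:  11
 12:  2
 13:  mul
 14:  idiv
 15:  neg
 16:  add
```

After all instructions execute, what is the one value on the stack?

-3   → -3
3    → -3 3
2    → -3 3 2
add  → -3 5
sub  → -8
3    → -8 3
4    → -8 3 4
-2   → -8 3 4 -2
sub  → -8 3 6
add  → -8 9
11   → -8 9 11
2    → -8 9 11 2
mul  → -8 9 22
idiv → -8 0
neg  → -8 0
add  → -8

-8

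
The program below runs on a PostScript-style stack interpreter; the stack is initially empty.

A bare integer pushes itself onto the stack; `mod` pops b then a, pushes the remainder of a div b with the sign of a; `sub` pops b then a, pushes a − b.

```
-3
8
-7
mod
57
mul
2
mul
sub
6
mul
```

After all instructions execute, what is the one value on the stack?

-702

-3  : -3
8   : -3 8
-7  : -3 8 -7
mod : -3 1
57  : -3 1 57
mul : -3 57
2   : -3 57 2
mul : -3 114
sub : -117
6   : -117 6
mul : -702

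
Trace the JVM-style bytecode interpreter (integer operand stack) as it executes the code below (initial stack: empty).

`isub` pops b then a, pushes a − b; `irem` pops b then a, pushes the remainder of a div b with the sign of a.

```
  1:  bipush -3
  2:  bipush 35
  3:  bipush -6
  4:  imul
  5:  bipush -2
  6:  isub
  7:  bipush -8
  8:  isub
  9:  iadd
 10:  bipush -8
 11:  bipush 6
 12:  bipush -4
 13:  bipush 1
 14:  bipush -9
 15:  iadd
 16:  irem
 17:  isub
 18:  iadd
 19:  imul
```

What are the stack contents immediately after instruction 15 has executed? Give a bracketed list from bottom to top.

[-203, -8, 6, -4, -8]

bipush -3 -> [-3]
bipush 35 -> [-3, 35]
bipush -6 -> [-3, 35, -6]
imul      -> [-3, -210]
bipush -2 -> [-3, -210, -2]
isub      -> [-3, -208]
bipush -8 -> [-3, -208, -8]
isub      -> [-3, -200]
iadd      -> [-203]
bipush -8 -> [-203, -8]
bipush 6  -> [-203, -8, 6]
bipush -4 -> [-203, -8, 6, -4]
bipush 1  -> [-203, -8, 6, -4, 1]
bipush -9 -> [-203, -8, 6, -4, 1, -9]
iadd      -> [-203, -8, 6, -4, -8]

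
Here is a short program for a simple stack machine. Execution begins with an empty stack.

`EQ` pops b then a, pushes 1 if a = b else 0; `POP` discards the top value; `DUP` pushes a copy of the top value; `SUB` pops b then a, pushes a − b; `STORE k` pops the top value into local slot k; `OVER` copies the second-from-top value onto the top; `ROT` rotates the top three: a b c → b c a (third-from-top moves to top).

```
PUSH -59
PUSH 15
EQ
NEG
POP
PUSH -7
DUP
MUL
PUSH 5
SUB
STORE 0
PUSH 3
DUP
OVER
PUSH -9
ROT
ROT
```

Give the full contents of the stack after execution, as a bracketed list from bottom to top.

PUSH -59  -59
PUSH 15   -59 15
EQ        0
NEG       0
POP       (empty)
PUSH -7   -7
DUP       -7 -7
MUL       49
PUSH 5    49 5
SUB       44
STORE 0   (empty)
PUSH 3    3
DUP       3 3
OVER      3 3 3
PUSH -9   3 3 3 -9
ROT       3 3 -9 3
ROT       3 -9 3 3

[3, -9, 3, 3]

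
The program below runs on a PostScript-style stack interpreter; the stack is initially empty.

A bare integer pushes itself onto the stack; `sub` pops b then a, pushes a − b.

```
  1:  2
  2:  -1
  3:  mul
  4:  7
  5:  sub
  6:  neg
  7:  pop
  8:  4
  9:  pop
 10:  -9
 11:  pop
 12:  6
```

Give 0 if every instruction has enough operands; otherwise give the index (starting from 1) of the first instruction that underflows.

2   -> 2
-1  -> 2 -1
mul -> -2
7   -> -2 7
sub -> -9
neg -> 9
pop -> (empty)
4   -> 4
pop -> (empty)
-9  -> -9
pop -> (empty)
6   -> 6

0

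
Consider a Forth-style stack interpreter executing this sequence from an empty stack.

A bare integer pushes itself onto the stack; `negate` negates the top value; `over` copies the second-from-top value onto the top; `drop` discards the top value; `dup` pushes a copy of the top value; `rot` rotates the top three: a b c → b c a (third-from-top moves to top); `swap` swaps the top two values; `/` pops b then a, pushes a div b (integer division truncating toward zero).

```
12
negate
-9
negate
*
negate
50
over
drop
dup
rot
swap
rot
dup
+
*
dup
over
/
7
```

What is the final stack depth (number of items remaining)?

12      12
negate  -12
-9      -12 -9
negate  -12 9
*       -108
negate  108
50      108 50
over    108 50 108
drop    108 50
dup     108 50 50
rot     50 50 108
swap    50 108 50
rot     108 50 50
dup     108 50 50 50
+       108 50 100
*       108 5000
dup     108 5000 5000
over    108 5000 5000 5000
/       108 5000 1
7       108 5000 1 7

4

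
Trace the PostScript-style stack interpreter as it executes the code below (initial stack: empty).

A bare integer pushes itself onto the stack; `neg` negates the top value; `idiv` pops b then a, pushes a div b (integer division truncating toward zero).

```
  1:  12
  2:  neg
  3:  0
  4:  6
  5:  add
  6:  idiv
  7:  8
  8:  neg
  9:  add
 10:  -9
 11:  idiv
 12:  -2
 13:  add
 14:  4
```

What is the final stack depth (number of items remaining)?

2

12   → [12]
neg  → [-12]
0    → [-12, 0]
6    → [-12, 0, 6]
add  → [-12, 6]
idiv → [-2]
8    → [-2, 8]
neg  → [-2, -8]
add  → [-10]
-9   → [-10, -9]
idiv → [1]
-2   → [1, -2]
add  → [-1]
4    → [-1, 4]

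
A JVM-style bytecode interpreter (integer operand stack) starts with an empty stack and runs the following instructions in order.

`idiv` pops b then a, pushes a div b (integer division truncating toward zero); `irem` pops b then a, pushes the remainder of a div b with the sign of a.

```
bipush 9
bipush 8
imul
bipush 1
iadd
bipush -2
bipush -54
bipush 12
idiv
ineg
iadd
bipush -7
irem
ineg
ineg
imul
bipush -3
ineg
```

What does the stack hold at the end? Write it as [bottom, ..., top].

[146, 3]

bipush 9   -> 9
bipush 8   -> 9 8
imul       -> 72
bipush 1   -> 72 1
iadd       -> 73
bipush -2  -> 73 -2
bipush -54 -> 73 -2 -54
bipush 12  -> 73 -2 -54 12
idiv       -> 73 -2 -4
ineg       -> 73 -2 4
iadd       -> 73 2
bipush -7  -> 73 2 -7
irem       -> 73 2
ineg       -> 73 -2
ineg       -> 73 2
imul       -> 146
bipush -3  -> 146 -3
ineg       -> 146 3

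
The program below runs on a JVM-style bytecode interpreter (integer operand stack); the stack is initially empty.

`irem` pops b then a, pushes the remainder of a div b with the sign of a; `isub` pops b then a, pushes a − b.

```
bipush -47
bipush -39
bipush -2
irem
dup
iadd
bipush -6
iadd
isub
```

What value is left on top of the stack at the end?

bipush -47 -> [-47]
bipush -39 -> [-47, -39]
bipush -2  -> [-47, -39, -2]
irem       -> [-47, -1]
dup        -> [-47, -1, -1]
iadd       -> [-47, -2]
bipush -6  -> [-47, -2, -6]
iadd       -> [-47, -8]
isub       -> [-39]

-39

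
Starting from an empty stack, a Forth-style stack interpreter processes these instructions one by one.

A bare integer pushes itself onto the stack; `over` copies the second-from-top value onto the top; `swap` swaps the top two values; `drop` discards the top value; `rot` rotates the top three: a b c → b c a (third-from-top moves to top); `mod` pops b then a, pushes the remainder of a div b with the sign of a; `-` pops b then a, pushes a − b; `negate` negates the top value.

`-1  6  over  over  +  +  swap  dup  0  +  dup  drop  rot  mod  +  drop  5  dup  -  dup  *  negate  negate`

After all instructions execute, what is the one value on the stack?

-1     -> -1
6      -> -1 6
over   -> -1 6 -1
over   -> -1 6 -1 6
+      -> -1 6 5
+      -> -1 11
swap   -> 11 -1
dup    -> 11 -1 -1
0      -> 11 -1 -1 0
+      -> 11 -1 -1
dup    -> 11 -1 -1 -1
drop   -> 11 -1 -1
rot    -> -1 -1 11
mod    -> -1 -1
+      -> -2
drop   -> (empty)
5      -> 5
dup    -> 5 5
-      -> 0
dup    -> 0 0
*      -> 0
negate -> 0
negate -> 0

0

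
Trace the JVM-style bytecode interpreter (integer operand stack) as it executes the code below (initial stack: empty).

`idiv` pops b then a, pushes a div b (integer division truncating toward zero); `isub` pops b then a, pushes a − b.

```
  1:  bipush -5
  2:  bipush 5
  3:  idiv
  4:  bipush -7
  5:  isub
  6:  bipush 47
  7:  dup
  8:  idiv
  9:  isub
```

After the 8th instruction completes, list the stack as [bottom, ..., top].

bipush -5 → [-5]
bipush 5  → [-5, 5]
idiv      → [-1]
bipush -7 → [-1, -7]
isub      → [6]
bipush 47 → [6, 47]
dup       → [6, 47, 47]
idiv      → [6, 1]

[6, 1]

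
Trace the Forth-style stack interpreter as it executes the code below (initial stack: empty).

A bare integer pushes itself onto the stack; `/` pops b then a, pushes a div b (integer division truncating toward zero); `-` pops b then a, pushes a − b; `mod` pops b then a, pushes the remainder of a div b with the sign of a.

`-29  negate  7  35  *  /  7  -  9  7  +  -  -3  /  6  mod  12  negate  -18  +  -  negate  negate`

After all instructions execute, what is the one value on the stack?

31

-29    → -29
negate → 29
7      → 29 7
35     → 29 7 35
*      → 29 245
/      → 0
7      → 0 7
-      → -7
9      → -7 9
7      → -7 9 7
+      → -7 16
-      → -23
-3     → -23 -3
/      → 7
6      → 7 6
mod    → 1
12     → 1 12
negate → 1 -12
-18    → 1 -12 -18
+      → 1 -30
-      → 31
negate → -31
negate → 31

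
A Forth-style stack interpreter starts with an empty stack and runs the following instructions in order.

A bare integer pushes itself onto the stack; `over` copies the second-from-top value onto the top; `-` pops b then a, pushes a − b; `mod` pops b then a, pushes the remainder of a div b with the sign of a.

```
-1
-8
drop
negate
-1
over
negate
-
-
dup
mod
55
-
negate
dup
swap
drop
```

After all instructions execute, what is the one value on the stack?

-1     -> -1
-8     -> -1 -8
drop   -> -1
negate -> 1
-1     -> 1 -1
over   -> 1 -1 1
negate -> 1 -1 -1
-      -> 1 0
-      -> 1
dup    -> 1 1
mod    -> 0
55     -> 0 55
-      -> -55
negate -> 55
dup    -> 55 55
swap   -> 55 55
drop   -> 55

55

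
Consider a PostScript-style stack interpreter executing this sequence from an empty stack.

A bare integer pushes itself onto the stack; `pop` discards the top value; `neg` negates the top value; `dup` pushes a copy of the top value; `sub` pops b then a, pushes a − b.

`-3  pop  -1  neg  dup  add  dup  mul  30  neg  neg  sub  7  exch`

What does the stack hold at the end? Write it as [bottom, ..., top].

[7, -26]

-3    -3
pop   (empty)
-1    -1
neg   1
dup   1 1
add   2
dup   2 2
mul   4
30    4 30
neg   4 -30
neg   4 30
sub   -26
7     -26 7
exch  7 -26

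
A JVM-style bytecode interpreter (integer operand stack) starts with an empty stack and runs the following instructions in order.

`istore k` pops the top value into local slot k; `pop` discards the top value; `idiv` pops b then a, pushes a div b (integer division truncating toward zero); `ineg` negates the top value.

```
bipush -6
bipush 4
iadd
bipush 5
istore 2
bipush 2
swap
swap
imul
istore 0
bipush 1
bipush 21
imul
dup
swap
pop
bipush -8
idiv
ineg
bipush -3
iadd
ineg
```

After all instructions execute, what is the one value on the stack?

1

bipush -6 → -6
bipush 4  → -6 4
iadd      → -2
bipush 5  → -2 5
istore 2  → -2
bipush 2  → -2 2
swap      → 2 -2
swap      → -2 2
imul      → -4
istore 0  → (empty)
bipush 1  → 1
bipush 21 → 1 21
imul      → 21
dup       → 21 21
swap      → 21 21
pop       → 21
bipush -8 → 21 -8
idiv      → -2
ineg      → 2
bipush -3 → 2 -3
iadd      → -1
ineg      → 1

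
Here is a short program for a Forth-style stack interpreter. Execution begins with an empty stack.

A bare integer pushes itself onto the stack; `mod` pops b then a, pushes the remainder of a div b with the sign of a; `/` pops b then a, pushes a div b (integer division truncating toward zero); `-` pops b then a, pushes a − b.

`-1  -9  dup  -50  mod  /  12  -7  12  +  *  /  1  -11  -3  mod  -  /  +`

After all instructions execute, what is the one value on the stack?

-1

-1   -1
-9   -1 -9
dup  -1 -9 -9
-50  -1 -9 -9 -50
mod  -1 -9 -9
/    -1 1
12   -1 1 12
-7   -1 1 12 -7
12   -1 1 12 -7 12
+    -1 1 12 5
*    -1 1 60
/    -1 0
1    -1 0 1
-11  -1 0 1 -11
-3   -1 0 1 -11 -3
mod  -1 0 1 -2
-    -1 0 3
/    -1 0
+    -1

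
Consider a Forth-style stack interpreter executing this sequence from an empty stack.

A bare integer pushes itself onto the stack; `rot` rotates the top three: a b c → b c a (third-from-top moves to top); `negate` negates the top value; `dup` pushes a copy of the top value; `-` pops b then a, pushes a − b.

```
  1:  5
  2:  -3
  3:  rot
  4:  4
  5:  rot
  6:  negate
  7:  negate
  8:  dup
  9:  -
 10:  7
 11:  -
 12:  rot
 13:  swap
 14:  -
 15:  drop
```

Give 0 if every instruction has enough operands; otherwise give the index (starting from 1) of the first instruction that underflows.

5  → 5
-3 → 5 -3
rot  — needs 3 operands, stack has 2 → underflow

3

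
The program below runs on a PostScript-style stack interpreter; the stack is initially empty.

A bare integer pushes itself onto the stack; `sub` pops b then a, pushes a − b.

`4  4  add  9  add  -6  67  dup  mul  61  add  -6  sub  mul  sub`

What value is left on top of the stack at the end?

27353

4   : [4]
4   : [4, 4]
add : [8]
9   : [8, 9]
add : [17]
-6  : [17, -6]
67  : [17, -6, 67]
dup : [17, -6, 67, 67]
mul : [17, -6, 4489]
61  : [17, -6, 4489, 61]
add : [17, -6, 4550]
-6  : [17, -6, 4550, -6]
sub : [17, -6, 4556]
mul : [17, -27336]
sub : [27353]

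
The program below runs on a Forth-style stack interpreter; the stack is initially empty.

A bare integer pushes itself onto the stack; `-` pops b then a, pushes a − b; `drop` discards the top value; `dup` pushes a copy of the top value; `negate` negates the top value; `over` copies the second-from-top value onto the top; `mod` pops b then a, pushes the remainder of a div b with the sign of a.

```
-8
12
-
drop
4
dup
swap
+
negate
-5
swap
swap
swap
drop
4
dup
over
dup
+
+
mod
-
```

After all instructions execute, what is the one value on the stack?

-8     → -8
12     → -8 12
-      → -20
drop   → (empty)
4      → 4
dup    → 4 4
swap   → 4 4
+      → 8
negate → -8
-5     → -8 -5
swap   → -5 -8
swap   → -8 -5
swap   → -5 -8
drop   → -5
4      → -5 4
dup    → -5 4 4
over   → -5 4 4 4
dup    → -5 4 4 4 4
+      → -5 4 4 8
+      → -5 4 12
mod    → -5 4
-      → -9

-9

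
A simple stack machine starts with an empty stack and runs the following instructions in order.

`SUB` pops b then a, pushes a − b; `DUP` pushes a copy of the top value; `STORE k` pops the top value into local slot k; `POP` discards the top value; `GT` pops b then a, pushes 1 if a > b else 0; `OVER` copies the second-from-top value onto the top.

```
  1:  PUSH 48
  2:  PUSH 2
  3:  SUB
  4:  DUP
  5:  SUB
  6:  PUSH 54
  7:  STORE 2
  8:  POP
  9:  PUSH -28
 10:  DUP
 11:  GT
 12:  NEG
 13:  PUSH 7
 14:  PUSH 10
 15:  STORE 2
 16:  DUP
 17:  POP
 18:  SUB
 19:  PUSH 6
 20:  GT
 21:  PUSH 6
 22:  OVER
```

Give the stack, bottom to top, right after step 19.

PUSH 48  → [48]
PUSH 2   → [48, 2]
SUB      → [46]
DUP      → [46, 46]
SUB      → [0]
PUSH 54  → [0, 54]
STORE 2  → [0]
POP      → []
PUSH -28 → [-28]
DUP      → [-28, -28]
GT       → [0]
NEG      → [0]
PUSH 7   → [0, 7]
PUSH 10  → [0, 7, 10]
STORE 2  → [0, 7]
DUP      → [0, 7, 7]
POP      → [0, 7]
SUB      → [-7]
PUSH 6   → [-7, 6]

[-7, 6]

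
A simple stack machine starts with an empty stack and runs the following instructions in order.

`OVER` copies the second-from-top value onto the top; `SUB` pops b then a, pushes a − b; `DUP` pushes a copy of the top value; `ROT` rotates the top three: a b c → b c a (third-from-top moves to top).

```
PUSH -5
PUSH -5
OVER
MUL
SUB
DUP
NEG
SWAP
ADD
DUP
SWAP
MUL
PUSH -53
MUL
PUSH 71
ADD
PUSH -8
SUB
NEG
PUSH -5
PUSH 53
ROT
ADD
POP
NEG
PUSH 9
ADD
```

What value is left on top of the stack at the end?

PUSH -5   -5
PUSH -5   -5 -5
OVER      -5 -5 -5
MUL       -5 25
SUB       -30
DUP       -30 -30
NEG       -30 30
SWAP      30 -30
ADD       0
DUP       0 0
SWAP      0 0
MUL       0
PUSH -53  0 -53
MUL       0
PUSH 71   0 71
ADD       71
PUSH -8   71 -8
SUB       79
NEG       -79
PUSH -5   -79 -5
PUSH 53   -79 -5 53
ROT       -5 53 -79
ADD       -5 -26
POP       -5
NEG       5
PUSH 9    5 9
ADD       14

14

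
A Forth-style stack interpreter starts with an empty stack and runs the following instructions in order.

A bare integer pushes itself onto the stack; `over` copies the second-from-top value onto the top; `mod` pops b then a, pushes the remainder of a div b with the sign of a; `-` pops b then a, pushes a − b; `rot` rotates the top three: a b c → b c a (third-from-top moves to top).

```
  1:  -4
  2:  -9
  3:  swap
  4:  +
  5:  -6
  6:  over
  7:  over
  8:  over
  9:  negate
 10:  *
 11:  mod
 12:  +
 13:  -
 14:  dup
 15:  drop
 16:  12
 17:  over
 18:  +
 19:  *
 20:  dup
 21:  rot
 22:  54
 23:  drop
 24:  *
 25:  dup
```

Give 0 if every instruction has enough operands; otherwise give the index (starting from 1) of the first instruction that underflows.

-4      [-4]
-9      [-4, -9]
swap    [-9, -4]
+       [-13]
-6      [-13, -6]
over    [-13, -6, -13]
over    [-13, -6, -13, -6]
over    [-13, -6, -13, -6, -13]
negate  [-13, -6, -13, -6, 13]
*       [-13, -6, -13, -78]
mod     [-13, -6, -13]
+       [-13, -19]
-       [6]
dup     [6, 6]
drop    [6]
12      [6, 12]
over    [6, 12, 6]
+       [6, 18]
*       [108]
dup     [108, 108]
rot  — needs 3 operands, stack has 2 → underflow

21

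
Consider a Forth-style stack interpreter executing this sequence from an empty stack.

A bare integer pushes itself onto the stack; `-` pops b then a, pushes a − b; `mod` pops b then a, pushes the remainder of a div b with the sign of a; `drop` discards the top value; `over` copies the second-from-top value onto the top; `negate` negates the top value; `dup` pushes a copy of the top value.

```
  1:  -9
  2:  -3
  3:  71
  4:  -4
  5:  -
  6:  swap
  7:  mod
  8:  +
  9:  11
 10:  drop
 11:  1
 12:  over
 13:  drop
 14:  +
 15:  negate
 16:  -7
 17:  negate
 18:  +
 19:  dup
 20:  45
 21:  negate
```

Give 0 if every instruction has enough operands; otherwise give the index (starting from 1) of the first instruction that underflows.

-9     -> -9
-3     -> -9 -3
71     -> -9 -3 71
-4     -> -9 -3 71 -4
-      -> -9 -3 75
swap   -> -9 75 -3
mod    -> -9 0
+      -> -9
11     -> -9 11
drop   -> -9
1      -> -9 1
over   -> -9 1 -9
drop   -> -9 1
+      -> -8
negate -> 8
-7     -> 8 -7
negate -> 8 7
+      -> 15
dup    -> 15 15
45     -> 15 15 45
negate -> 15 15 -45

0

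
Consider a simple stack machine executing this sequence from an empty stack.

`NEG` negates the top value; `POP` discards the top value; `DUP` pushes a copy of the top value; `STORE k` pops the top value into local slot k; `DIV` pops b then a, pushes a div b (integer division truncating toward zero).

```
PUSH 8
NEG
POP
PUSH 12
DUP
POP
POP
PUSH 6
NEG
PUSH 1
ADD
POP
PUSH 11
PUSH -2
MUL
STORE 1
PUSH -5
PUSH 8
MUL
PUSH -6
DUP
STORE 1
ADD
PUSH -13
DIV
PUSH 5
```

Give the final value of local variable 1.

-6

PUSH 8   → [8]
NEG      → [-8]
POP      → []
PUSH 12  → [12]
DUP      → [12, 12]
POP      → [12]
POP      → []
PUSH 6   → [6]
NEG      → [-6]
PUSH 1   → [-6, 1]
ADD      → [-5]
POP      → []
PUSH 11  → [11]
PUSH -2  → [11, -2]
MUL      → [-22]
STORE 1  → []
PUSH -5  → [-5]
PUSH 8   → [-5, 8]
MUL      → [-40]
PUSH -6  → [-40, -6]
DUP      → [-40, -6, -6]
STORE 1  → [-40, -6]
ADD      → [-46]
PUSH -13 → [-46, -13]
DIV      → [3]
PUSH 5   → [3, 5]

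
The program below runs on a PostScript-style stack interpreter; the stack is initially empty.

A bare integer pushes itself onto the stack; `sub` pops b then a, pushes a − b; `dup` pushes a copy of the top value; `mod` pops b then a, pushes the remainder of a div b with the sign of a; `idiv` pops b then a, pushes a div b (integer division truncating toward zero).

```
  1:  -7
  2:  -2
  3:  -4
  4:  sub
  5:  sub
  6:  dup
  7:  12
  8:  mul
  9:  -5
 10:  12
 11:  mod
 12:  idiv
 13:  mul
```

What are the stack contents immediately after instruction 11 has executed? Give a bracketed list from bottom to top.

[-9, -108, -5]

-7  -> [-7]
-2  -> [-7, -2]
-4  -> [-7, -2, -4]
sub -> [-7, 2]
sub -> [-9]
dup -> [-9, -9]
12  -> [-9, -9, 12]
mul -> [-9, -108]
-5  -> [-9, -108, -5]
12  -> [-9, -108, -5, 12]
mod -> [-9, -108, -5]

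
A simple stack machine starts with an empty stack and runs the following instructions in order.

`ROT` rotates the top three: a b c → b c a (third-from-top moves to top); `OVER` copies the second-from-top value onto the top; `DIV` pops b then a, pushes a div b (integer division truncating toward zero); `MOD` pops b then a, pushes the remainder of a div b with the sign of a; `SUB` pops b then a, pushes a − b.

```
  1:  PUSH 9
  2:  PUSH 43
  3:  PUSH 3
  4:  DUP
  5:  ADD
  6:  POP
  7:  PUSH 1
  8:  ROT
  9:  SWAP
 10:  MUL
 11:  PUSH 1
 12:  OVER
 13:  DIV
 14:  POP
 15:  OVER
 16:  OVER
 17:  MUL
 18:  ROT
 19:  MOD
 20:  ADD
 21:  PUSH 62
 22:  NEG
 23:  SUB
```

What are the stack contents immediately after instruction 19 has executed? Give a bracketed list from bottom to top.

PUSH 9   [9]
PUSH 43  [9, 43]
PUSH 3   [9, 43, 3]
DUP      [9, 43, 3, 3]
ADD      [9, 43, 6]
POP      [9, 43]
PUSH 1   [9, 43, 1]
ROT      [43, 1, 9]
SWAP     [43, 9, 1]
MUL      [43, 9]
PUSH 1   [43, 9, 1]
OVER     [43, 9, 1, 9]
DIV      [43, 9, 0]
POP      [43, 9]
OVER     [43, 9, 43]
OVER     [43, 9, 43, 9]
MUL      [43, 9, 387]
ROT      [9, 387, 43]
MOD      [9, 0]

[9, 0]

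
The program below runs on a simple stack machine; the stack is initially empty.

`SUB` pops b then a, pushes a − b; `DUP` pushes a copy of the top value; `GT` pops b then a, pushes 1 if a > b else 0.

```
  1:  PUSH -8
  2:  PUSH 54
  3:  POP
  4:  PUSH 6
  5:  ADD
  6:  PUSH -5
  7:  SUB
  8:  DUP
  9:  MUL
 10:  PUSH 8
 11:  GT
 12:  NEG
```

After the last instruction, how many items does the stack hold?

PUSH -8 -> [-8]
PUSH 54 -> [-8, 54]
POP     -> [-8]
PUSH 6  -> [-8, 6]
ADD     -> [-2]
PUSH -5 -> [-2, -5]
SUB     -> [3]
DUP     -> [3, 3]
MUL     -> [9]
PUSH 8  -> [9, 8]
GT      -> [1]
NEG     -> [-1]

1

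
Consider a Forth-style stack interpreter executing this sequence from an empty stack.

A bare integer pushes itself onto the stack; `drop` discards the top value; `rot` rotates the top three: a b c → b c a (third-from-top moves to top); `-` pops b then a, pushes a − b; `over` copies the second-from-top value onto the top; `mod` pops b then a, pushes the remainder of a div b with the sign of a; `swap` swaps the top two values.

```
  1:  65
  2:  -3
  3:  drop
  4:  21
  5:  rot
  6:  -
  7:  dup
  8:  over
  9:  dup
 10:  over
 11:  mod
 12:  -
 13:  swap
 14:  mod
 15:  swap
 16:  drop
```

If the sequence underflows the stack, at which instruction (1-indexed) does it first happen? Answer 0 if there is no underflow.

5

65   : [65]
-3   : [65, -3]
drop : [65]
21   : [65, 21]
rot  — needs 3 operands, stack has 2 → underflow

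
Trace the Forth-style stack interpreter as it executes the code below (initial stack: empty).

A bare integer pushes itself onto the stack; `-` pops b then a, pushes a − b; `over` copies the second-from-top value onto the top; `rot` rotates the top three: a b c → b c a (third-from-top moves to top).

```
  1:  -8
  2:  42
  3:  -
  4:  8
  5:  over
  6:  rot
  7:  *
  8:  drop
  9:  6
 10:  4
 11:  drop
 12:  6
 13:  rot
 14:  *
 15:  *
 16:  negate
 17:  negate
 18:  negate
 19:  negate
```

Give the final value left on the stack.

-8     → [-8]
42     → [-8, 42]
-      → [-50]
8      → [-50, 8]
over   → [-50, 8, -50]
rot    → [8, -50, -50]
*      → [8, 2500]
drop   → [8]
6      → [8, 6]
4      → [8, 6, 4]
drop   → [8, 6]
6      → [8, 6, 6]
rot    → [6, 6, 8]
*      → [6, 48]
*      → [288]
negate → [-288]
negate → [288]
negate → [-288]
negate → [288]

288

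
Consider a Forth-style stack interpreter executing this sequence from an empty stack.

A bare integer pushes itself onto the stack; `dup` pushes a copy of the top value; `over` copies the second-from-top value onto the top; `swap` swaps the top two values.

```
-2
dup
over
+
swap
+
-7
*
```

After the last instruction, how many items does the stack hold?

-2   -> -2
dup  -> -2 -2
over -> -2 -2 -2
+    -> -2 -4
swap -> -4 -2
+    -> -6
-7   -> -6 -7
*    -> 42

1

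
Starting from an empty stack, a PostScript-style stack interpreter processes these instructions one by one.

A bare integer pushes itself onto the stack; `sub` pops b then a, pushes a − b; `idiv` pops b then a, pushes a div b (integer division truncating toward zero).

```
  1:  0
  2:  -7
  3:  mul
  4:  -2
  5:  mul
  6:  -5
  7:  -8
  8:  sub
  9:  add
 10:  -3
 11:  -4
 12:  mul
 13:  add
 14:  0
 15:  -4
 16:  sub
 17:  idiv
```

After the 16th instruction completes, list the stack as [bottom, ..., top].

0   → [0]
-7  → [0, -7]
mul → [0]
-2  → [0, -2]
mul → [0]
-5  → [0, -5]
-8  → [0, -5, -8]
sub → [0, 3]
add → [3]
-3  → [3, -3]
-4  → [3, -3, -4]
mul → [3, 12]
add → [15]
0   → [15, 0]
-4  → [15, 0, -4]
sub → [15, 4]

[15, 4]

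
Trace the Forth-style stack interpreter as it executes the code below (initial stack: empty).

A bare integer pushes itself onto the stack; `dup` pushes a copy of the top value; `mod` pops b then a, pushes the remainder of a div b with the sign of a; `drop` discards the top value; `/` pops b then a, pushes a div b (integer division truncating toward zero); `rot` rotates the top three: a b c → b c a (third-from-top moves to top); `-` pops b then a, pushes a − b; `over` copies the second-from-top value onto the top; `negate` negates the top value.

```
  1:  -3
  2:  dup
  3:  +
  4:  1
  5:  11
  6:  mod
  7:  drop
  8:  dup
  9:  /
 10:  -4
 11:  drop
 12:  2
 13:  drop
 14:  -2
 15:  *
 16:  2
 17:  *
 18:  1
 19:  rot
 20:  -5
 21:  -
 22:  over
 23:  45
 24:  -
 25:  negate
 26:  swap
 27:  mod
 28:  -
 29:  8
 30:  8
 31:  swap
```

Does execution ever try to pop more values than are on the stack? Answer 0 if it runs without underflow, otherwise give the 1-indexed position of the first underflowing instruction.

-3    -3
dup   -3 -3
+     -6
1     -6 1
11    -6 1 11
mod   -6 1
drop  -6
dup   -6 -6
/     1
-4    1 -4
drop  1
2     1 2
drop  1
-2    1 -2
*     -2
2     -2 2
*     -4
1     -4 1
rot  — needs 3 operands, stack has 2 → underflow

19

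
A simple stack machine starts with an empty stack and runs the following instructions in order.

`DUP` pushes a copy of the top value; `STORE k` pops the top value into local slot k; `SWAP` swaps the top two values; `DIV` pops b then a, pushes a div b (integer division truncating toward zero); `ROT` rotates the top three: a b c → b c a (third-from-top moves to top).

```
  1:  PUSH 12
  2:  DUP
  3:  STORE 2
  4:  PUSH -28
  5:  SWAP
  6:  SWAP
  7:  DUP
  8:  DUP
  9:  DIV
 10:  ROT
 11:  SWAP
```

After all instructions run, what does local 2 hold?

PUSH 12   [12]
DUP       [12, 12]
STORE 2   [12]
PUSH -28  [12, -28]
SWAP      [-28, 12]
SWAP      [12, -28]
DUP       [12, -28, -28]
DUP       [12, -28, -28, -28]
DIV       [12, -28, 1]
ROT       [-28, 1, 12]
SWAP      [-28, 12, 1]

12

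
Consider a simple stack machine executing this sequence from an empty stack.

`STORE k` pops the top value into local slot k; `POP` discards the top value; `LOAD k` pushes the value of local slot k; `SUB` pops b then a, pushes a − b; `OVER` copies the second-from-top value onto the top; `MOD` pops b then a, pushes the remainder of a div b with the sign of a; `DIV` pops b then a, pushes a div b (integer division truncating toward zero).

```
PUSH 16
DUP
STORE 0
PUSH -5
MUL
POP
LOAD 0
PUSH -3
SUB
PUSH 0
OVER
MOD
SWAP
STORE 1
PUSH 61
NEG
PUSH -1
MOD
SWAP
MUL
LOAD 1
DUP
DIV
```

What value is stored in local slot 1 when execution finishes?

PUSH 16  16
DUP      16 16
STORE 0  16
PUSH -5  16 -5
MUL      -80
POP      (empty)
LOAD 0   16
PUSH -3  16 -3
SUB      19
PUSH 0   19 0
OVER     19 0 19
MOD      19 0
SWAP     0 19
STORE 1  0
PUSH 61  0 61
NEG      0 -61
PUSH -1  0 -61 -1
MOD      0 0
SWAP     0 0
MUL      0
LOAD 1   0 19
DUP      0 19 19
DIV      0 1

19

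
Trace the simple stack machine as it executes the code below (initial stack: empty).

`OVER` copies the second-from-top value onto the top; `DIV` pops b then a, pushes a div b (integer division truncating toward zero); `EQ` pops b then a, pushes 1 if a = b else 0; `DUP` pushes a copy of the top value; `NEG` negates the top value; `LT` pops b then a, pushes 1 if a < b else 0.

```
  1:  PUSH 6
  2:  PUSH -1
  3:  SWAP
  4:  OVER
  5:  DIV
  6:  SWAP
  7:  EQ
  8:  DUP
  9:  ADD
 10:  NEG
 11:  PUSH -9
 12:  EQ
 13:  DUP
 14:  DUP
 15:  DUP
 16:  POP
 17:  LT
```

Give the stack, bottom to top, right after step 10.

PUSH 6  -> [6]
PUSH -1 -> [6, -1]
SWAP    -> [-1, 6]
OVER    -> [-1, 6, -1]
DIV     -> [-1, -6]
SWAP    -> [-6, -1]
EQ      -> [0]
DUP     -> [0, 0]
ADD     -> [0]
NEG     -> [0]

[0]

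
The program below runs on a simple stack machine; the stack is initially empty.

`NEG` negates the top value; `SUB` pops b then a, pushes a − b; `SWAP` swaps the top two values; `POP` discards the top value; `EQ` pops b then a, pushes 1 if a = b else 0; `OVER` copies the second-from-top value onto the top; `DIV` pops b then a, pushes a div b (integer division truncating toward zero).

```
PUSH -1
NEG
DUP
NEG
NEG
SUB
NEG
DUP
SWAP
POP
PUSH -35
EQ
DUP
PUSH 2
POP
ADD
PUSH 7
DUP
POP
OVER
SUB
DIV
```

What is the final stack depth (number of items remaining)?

PUSH -1  -> [-1]
NEG      -> [1]
DUP      -> [1, 1]
NEG      -> [1, -1]
NEG      -> [1, 1]
SUB      -> [0]
NEG      -> [0]
DUP      -> [0, 0]
SWAP     -> [0, 0]
POP      -> [0]
PUSH -35 -> [0, -35]
EQ       -> [0]
DUP      -> [0, 0]
PUSH 2   -> [0, 0, 2]
POP      -> [0, 0]
ADD      -> [0]
PUSH 7   -> [0, 7]
DUP      -> [0, 7, 7]
POP      -> [0, 7]
OVER     -> [0, 7, 0]
SUB      -> [0, 7]
DIV      -> [0]

1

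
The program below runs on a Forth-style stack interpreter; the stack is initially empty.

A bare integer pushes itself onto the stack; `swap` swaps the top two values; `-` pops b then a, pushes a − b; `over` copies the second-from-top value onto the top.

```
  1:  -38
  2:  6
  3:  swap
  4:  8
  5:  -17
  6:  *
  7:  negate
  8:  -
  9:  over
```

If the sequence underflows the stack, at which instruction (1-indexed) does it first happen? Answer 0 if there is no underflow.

-38    -> -38
6      -> -38 6
swap   -> 6 -38
8      -> 6 -38 8
-17    -> 6 -38 8 -17
*      -> 6 -38 -136
negate -> 6 -38 136
-      -> 6 -174
over   -> 6 -174 6

0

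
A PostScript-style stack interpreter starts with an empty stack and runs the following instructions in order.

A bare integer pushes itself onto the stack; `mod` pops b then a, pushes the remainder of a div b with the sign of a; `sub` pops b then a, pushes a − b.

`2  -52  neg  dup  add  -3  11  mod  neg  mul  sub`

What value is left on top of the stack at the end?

-310

2   → [2]
-52 → [2, -52]
neg → [2, 52]
dup → [2, 52, 52]
add → [2, 104]
-3  → [2, 104, -3]
11  → [2, 104, -3, 11]
mod → [2, 104, -3]
neg → [2, 104, 3]
mul → [2, 312]
sub → [-310]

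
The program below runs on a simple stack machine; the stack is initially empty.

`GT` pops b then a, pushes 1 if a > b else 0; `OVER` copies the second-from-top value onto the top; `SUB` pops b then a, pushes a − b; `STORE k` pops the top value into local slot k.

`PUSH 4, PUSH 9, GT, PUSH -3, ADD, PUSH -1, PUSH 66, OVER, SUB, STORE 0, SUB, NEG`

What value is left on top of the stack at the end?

2

PUSH 4   [4]
PUSH 9   [4, 9]
GT       [0]
PUSH -3  [0, -3]
ADD      [-3]
PUSH -1  [-3, -1]
PUSH 66  [-3, -1, 66]
OVER     [-3, -1, 66, -1]
SUB      [-3, -1, 67]
STORE 0  [-3, -1]
SUB      [-2]
NEG      [2]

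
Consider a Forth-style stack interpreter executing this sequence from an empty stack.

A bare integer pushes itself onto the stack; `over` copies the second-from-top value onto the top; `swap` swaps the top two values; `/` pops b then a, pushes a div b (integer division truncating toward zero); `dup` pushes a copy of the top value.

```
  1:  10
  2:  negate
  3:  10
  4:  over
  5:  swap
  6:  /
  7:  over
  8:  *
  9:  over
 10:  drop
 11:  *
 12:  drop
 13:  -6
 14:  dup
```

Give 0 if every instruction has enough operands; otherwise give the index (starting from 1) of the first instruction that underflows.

0

10      10
negate  -10
10      -10 10
over    -10 10 -10
swap    -10 -10 10
/       -10 -1
over    -10 -1 -10
*       -10 10
over    -10 10 -10
drop    -10 10
*       -100
drop    (empty)
-6      -6
dup     -6 -6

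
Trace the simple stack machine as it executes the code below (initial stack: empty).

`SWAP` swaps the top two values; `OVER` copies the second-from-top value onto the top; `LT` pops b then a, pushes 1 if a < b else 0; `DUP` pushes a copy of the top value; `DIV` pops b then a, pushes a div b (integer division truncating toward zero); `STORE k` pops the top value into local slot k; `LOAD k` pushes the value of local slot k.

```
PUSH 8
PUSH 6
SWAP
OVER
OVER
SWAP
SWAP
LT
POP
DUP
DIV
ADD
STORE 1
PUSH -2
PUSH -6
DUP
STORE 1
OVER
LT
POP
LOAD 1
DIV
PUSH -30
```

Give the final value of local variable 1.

-6

PUSH 8   : [8]
PUSH 6   : [8, 6]
SWAP     : [6, 8]
OVER     : [6, 8, 6]
OVER     : [6, 8, 6, 8]
SWAP     : [6, 8, 8, 6]
SWAP     : [6, 8, 6, 8]
LT       : [6, 8, 1]
POP      : [6, 8]
DUP      : [6, 8, 8]
DIV      : [6, 1]
ADD      : [7]
STORE 1  : []
PUSH -2  : [-2]
PUSH -6  : [-2, -6]
DUP      : [-2, -6, -6]
STORE 1  : [-2, -6]
OVER     : [-2, -6, -2]
LT       : [-2, 1]
POP      : [-2]
LOAD 1   : [-2, -6]
DIV      : [0]
PUSH -30 : [0, -30]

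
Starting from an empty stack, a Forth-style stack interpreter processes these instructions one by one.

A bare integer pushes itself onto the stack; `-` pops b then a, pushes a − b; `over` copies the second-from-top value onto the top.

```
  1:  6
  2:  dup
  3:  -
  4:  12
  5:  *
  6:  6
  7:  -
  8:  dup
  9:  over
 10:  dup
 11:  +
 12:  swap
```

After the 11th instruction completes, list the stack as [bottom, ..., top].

[-6, -6, -12]

6    : [6]
dup  : [6, 6]
-    : [0]
12   : [0, 12]
*    : [0]
6    : [0, 6]
-    : [-6]
dup  : [-6, -6]
over : [-6, -6, -6]
dup  : [-6, -6, -6, -6]
+    : [-6, -6, -12]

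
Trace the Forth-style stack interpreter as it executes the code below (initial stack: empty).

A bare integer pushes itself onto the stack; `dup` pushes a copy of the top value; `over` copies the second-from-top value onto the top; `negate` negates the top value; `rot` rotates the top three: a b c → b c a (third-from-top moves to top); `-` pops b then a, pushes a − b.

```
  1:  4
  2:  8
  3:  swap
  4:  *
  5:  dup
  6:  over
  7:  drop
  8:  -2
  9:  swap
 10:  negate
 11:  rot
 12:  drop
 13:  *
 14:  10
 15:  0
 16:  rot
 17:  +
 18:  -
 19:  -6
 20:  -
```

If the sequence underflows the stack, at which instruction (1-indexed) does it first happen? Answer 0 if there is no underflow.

4      -> [4]
8      -> [4, 8]
swap   -> [8, 4]
*      -> [32]
dup    -> [32, 32]
over   -> [32, 32, 32]
drop   -> [32, 32]
-2     -> [32, 32, -2]
swap   -> [32, -2, 32]
negate -> [32, -2, -32]
rot    -> [-2, -32, 32]
drop   -> [-2, -32]
*      -> [64]
10     -> [64, 10]
0      -> [64, 10, 0]
rot    -> [10, 0, 64]
+      -> [10, 64]
-      -> [-54]
-6     -> [-54, -6]
-      -> [-48]

0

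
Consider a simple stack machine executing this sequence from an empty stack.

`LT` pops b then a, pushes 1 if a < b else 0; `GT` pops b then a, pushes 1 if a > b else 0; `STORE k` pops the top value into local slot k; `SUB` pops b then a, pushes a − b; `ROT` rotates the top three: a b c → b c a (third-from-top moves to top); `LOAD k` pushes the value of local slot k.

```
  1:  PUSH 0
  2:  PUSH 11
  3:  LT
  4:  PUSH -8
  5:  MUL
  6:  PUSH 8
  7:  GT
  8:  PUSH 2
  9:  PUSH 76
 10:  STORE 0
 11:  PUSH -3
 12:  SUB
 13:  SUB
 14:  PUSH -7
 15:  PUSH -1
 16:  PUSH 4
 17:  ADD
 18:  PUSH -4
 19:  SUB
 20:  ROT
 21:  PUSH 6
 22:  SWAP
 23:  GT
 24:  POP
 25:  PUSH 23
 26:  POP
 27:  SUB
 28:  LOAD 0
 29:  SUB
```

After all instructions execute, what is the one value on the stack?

PUSH 0  : 0
PUSH 11 : 0 11
LT      : 1
PUSH -8 : 1 -8
MUL     : -8
PUSH 8  : -8 8
GT      : 0
PUSH 2  : 0 2
PUSH 76 : 0 2 76
STORE 0 : 0 2
PUSH -3 : 0 2 -3
SUB     : 0 5
SUB     : -5
PUSH -7 : -5 -7
PUSH -1 : -5 -7 -1
PUSH 4  : -5 -7 -1 4
ADD     : -5 -7 3
PUSH -4 : -5 -7 3 -4
SUB     : -5 -7 7
ROT     : -7 7 -5
PUSH 6  : -7 7 -5 6
SWAP    : -7 7 6 -5
GT      : -7 7 1
POP     : -7 7
PUSH 23 : -7 7 23
POP     : -7 7
SUB     : -14
LOAD 0  : -14 76
SUB     : -90

-90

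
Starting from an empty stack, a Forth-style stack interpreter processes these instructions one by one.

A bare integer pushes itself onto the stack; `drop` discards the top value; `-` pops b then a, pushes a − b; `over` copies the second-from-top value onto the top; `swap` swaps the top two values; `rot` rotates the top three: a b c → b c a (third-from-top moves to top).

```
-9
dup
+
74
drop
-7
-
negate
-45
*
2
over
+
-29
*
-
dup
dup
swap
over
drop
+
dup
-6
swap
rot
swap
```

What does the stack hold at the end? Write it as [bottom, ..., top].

[-14792, -6, -29584, -29584]

-9      [-9]
dup     [-9, -9]
+       [-18]
74      [-18, 74]
drop    [-18]
-7      [-18, -7]
-       [-11]
negate  [11]
-45     [11, -45]
*       [-495]
2       [-495, 2]
over    [-495, 2, -495]
+       [-495, -493]
-29     [-495, -493, -29]
*       [-495, 14297]
-       [-14792]
dup     [-14792, -14792]
dup     [-14792, -14792, -14792]
swap    [-14792, -14792, -14792]
over    [-14792, -14792, -14792, -14792]
drop    [-14792, -14792, -14792]
+       [-14792, -29584]
dup     [-14792, -29584, -29584]
-6      [-14792, -29584, -29584, -6]
swap    [-14792, -29584, -6, -29584]
rot     [-14792, -6, -29584, -29584]
swap    [-14792, -6, -29584, -29584]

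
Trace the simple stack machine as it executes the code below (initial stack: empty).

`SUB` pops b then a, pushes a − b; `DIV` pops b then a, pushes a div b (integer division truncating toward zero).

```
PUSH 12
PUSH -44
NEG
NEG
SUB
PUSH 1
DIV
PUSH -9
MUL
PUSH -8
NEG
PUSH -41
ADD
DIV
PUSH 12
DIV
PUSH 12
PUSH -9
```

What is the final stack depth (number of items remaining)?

PUSH 12  -> [12]
PUSH -44 -> [12, -44]
NEG      -> [12, 44]
NEG      -> [12, -44]
SUB      -> [56]
PUSH 1   -> [56, 1]
DIV      -> [56]
PUSH -9  -> [56, -9]
MUL      -> [-504]
PUSH -8  -> [-504, -8]
NEG      -> [-504, 8]
PUSH -41 -> [-504, 8, -41]
ADD      -> [-504, -33]
DIV      -> [15]
PUSH 12  -> [15, 12]
DIV      -> [1]
PUSH 12  -> [1, 12]
PUSH -9  -> [1, 12, -9]

3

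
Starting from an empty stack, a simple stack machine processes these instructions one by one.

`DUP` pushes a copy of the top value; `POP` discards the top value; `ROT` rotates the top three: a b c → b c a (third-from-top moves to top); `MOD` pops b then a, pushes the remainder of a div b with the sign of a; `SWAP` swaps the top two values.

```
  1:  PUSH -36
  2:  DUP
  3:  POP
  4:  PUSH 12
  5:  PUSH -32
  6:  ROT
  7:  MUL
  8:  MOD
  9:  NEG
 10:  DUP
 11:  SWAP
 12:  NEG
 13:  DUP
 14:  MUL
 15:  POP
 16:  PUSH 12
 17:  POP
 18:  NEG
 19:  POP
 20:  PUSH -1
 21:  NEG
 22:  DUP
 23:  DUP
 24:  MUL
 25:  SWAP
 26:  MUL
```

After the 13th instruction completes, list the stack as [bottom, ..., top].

[-12, 12, 12]

PUSH -36 → [-36]
DUP      → [-36, -36]
POP      → [-36]
PUSH 12  → [-36, 12]
PUSH -32 → [-36, 12, -32]
ROT      → [12, -32, -36]
MUL      → [12, 1152]
MOD      → [12]
NEG      → [-12]
DUP      → [-12, -12]
SWAP     → [-12, -12]
NEG      → [-12, 12]
DUP      → [-12, 12, 12]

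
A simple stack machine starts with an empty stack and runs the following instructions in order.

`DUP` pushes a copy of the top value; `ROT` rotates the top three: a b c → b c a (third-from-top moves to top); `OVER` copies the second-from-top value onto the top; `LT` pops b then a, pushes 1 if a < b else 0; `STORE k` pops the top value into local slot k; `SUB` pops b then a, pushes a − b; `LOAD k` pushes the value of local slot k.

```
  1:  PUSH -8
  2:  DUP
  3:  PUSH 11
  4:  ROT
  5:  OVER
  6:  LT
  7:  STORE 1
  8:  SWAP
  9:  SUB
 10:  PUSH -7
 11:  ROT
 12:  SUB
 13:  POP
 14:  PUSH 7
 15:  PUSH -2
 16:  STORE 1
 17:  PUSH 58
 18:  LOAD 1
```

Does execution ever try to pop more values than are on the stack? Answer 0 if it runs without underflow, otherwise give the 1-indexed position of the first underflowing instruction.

PUSH -8 → [-8]
DUP     → [-8, -8]
PUSH 11 → [-8, -8, 11]
ROT     → [-8, 11, -8]
OVER    → [-8, 11, -8, 11]
LT      → [-8, 11, 1]
STORE 1 → [-8, 11]
SWAP    → [11, -8]
SUB     → [19]
PUSH -7 → [19, -7]
ROT  — needs 3 operands, stack has 2 → underflow

11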